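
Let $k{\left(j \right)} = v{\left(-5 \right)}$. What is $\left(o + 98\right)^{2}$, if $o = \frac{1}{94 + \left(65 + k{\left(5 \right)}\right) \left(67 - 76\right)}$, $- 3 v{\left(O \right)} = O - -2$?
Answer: $\frac{2400902001}{250000} \approx 9603.6$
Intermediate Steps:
$v{\left(O \right)} = - \frac{2}{3} - \frac{O}{3}$ ($v{\left(O \right)} = - \frac{O - -2}{3} = - \frac{O + 2}{3} = - \frac{2 + O}{3} = - \frac{2}{3} - \frac{O}{3}$)
$k{\left(j \right)} = 1$ ($k{\left(j \right)} = - \frac{2}{3} - - \frac{5}{3} = - \frac{2}{3} + \frac{5}{3} = 1$)
$o = - \frac{1}{500}$ ($o = \frac{1}{94 + \left(65 + 1\right) \left(67 - 76\right)} = \frac{1}{94 + 66 \left(-9\right)} = \frac{1}{94 - 594} = \frac{1}{-500} = - \frac{1}{500} \approx -0.002$)
$\left(o + 98\right)^{2} = \left(- \frac{1}{500} + 98\right)^{2} = \left(\frac{48999}{500}\right)^{2} = \frac{2400902001}{250000}$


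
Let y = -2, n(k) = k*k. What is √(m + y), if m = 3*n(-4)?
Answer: √46 ≈ 6.7823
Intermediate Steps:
n(k) = k²
m = 48 (m = 3*(-4)² = 3*16 = 48)
√(m + y) = √(48 - 2) = √46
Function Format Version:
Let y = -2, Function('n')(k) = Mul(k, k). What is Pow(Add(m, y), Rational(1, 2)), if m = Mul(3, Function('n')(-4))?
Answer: Pow(46, Rational(1, 2)) ≈ 6.7823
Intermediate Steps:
Function('n')(k) = Pow(k, 2)
m = 48 (m = Mul(3, Pow(-4, 2)) = Mul(3, 16) = 48)
Pow(Add(m, y), Rational(1, 2)) = Pow(Add(48, -2), Rational(1, 2)) = Pow(46, Rational(1, 2))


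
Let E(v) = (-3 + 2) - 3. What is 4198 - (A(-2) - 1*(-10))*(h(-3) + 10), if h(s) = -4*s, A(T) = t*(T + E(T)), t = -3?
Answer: 3582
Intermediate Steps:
E(v) = -4 (E(v) = -1 - 3 = -4)
A(T) = 12 - 3*T (A(T) = -3*(T - 4) = -3*(-4 + T) = 12 - 3*T)
4198 - (A(-2) - 1*(-10))*(h(-3) + 10) = 4198 - ((12 - 3*(-2)) - 1*(-10))*(-4*(-3) + 10) = 4198 - ((12 + 6) + 10)*(12 + 10) = 4198 - (18 + 10)*22 = 4198 - 28*22 = 4198 - 1*616 = 4198 - 616 = 3582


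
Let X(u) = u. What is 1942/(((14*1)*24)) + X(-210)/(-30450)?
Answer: 140963/24360 ≈ 5.7867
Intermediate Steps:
1942/(((14*1)*24)) + X(-210)/(-30450) = 1942/(((14*1)*24)) - 210/(-30450) = 1942/((14*24)) - 210*(-1/30450) = 1942/336 + 1/145 = 1942*(1/336) + 1/145 = 971/168 + 1/145 = 140963/24360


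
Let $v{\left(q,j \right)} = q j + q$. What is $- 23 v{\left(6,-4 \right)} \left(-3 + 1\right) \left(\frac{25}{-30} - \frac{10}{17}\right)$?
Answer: $\frac{20010}{17} \approx 1177.1$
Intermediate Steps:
$v{\left(q,j \right)} = q + j q$ ($v{\left(q,j \right)} = j q + q = q + j q$)
$- 23 v{\left(6,-4 \right)} \left(-3 + 1\right) \left(\frac{25}{-30} - \frac{10}{17}\right) = - 23 \cdot 6 \left(1 - 4\right) \left(-3 + 1\right) \left(\frac{25}{-30} - \frac{10}{17}\right) = - 23 \cdot 6 \left(-3\right) \left(-2\right) \left(25 \left(- \frac{1}{30}\right) - \frac{10}{17}\right) = - 23 \left(\left(-18\right) \left(-2\right)\right) \left(- \frac{5}{6} - \frac{10}{17}\right) = \left(-23\right) 36 \left(- \frac{145}{102}\right) = \left(-828\right) \left(- \frac{145}{102}\right) = \frac{20010}{17}$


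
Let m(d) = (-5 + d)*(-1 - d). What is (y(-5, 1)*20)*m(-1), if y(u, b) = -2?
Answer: 0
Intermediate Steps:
m(d) = (-1 - d)*(-5 + d)
(y(-5, 1)*20)*m(-1) = (-2*20)*(5 - 1*(-1)² + 4*(-1)) = -40*(5 - 1*1 - 4) = -40*(5 - 1 - 4) = -40*0 = 0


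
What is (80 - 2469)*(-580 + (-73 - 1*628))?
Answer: 3060309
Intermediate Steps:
(80 - 2469)*(-580 + (-73 - 1*628)) = -2389*(-580 + (-73 - 628)) = -2389*(-580 - 701) = -2389*(-1281) = 3060309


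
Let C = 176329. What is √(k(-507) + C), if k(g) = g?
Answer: √175822 ≈ 419.31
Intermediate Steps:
√(k(-507) + C) = √(-507 + 176329) = √175822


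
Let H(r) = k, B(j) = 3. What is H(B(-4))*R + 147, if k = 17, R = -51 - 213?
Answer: -4341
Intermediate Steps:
R = -264
H(r) = 17
H(B(-4))*R + 147 = 17*(-264) + 147 = -4488 + 147 = -4341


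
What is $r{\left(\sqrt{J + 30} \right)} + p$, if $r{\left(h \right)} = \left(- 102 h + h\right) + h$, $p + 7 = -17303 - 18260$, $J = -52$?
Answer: $-35570 - 100 i \sqrt{22} \approx -35570.0 - 469.04 i$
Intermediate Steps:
$p = -35570$ ($p = -7 - 35563 = -35570$)
$r{\left(h \right)} = - 100 h$ ($r{\left(h \right)} = - 101 h + h = - 100 h$)
$r{\left(\sqrt{J + 30} \right)} + p = - 100 \sqrt{-52 + 30} - 35570 = - 100 \sqrt{-22} - 35570 = - 100 i \sqrt{22} - 35570 = -35570 - 100 i \sqrt{22}$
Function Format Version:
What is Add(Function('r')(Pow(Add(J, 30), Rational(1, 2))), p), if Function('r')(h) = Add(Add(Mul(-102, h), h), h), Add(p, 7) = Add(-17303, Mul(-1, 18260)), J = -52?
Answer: Add(-35570, Mul(-100, I, Pow(22, Rational(1, 2)))) ≈ Add(-35570., Mul(-469.04, I))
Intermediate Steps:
p = -35570 (p = Add(-7, Add(-17303, Mul(-1, 18260))) = Add(-7, Add(-17303, -18260)) = Add(-7, -35563) = -35570)
Function('r')(h) = Mul(-100, h) (Function('r')(h) = Add(Mul(-101, h), h) = Mul(-100, h))
Add(Function('r')(Pow(Add(J, 30), Rational(1, 2))), p) = Add(Mul(-100, Pow(Add(-52, 30), Rational(1, 2))), -35570) = Add(Mul(-100, Pow(-22, Rational(1, 2))), -35570) = Add(Mul(-100, Mul(I, Pow(22, Rational(1, 2)))), -35570) = Add(Mul(-100, I, Pow(22, Rational(1, 2))), -35570) = Add(-35570, Mul(-100, I, Pow(22, Rational(1, 2))))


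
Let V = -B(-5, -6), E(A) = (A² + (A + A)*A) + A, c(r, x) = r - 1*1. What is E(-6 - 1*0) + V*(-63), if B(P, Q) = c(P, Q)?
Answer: -276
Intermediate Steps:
c(r, x) = -1 + r (c(r, x) = r - 1 = -1 + r)
E(A) = A + 3*A² (E(A) = (A² + (2*A)*A) + A = (A² + 2*A²) + A = 3*A² + A = A + 3*A²)
B(P, Q) = -1 + P
V = 6 (V = -(-1 - 5) = -1*(-6) = 6)
E(-6 - 1*0) + V*(-63) = (-6 - 1*0)*(1 + 3*(-6 - 1*0)) + 6*(-63) = (-6 + 0)*(1 + 3*(-6 + 0)) - 378 = -6*(1 + 3*(-6)) - 378 = -6*(1 - 18) - 378 = -6*(-17) - 378 = 102 - 378 = -276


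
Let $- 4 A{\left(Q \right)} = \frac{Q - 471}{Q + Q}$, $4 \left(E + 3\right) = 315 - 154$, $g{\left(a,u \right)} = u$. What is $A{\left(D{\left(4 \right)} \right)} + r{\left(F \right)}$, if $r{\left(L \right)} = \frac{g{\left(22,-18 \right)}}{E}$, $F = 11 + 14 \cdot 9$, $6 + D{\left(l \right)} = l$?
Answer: $- \frac{71629}{2384} \approx -30.046$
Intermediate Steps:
$D{\left(l \right)} = -6 + l$
$E = \frac{149}{4}$ ($E = -3 + \frac{315 - 154}{4} = -3 + \frac{1}{4} \cdot 161 = -3 + \frac{161}{4} = \frac{149}{4} \approx 37.25$)
$F = 137$ ($F = 11 + 126 = 137$)
$A{\left(Q \right)} = - \frac{-471 + Q}{8 Q}$ ($A{\left(Q \right)} = - \frac{\left(Q - 471\right) \frac{1}{Q + Q}}{4} = - \frac{\left(-471 + Q\right) \frac{1}{2 Q}}{4} = - \frac{\frac{1}{2} \frac{1}{Q} \left(-471 + Q\right)}{4} = - \frac{-471 + Q}{8 Q}$)
$r{\left(L \right)} = - \frac{72}{149}$ ($r{\left(L \right)} = - \frac{18}{\frac{149}{4}} = \left(-18\right) \frac{4}{149} = - \frac{72}{149}$)
$A{\left(D{\left(4 \right)} \right)} + r{\left(F \right)} = \frac{471 - \left(-6 + 4\right)}{8 \left(-6 + 4\right)} - \frac{72}{149} = \frac{471 - -2}{8 \left(-2\right)} - \frac{72}{149} = \frac{1}{8} \left(- \frac{1}{2}\right) \left(471 + 2\right) - \frac{72}{149} = \frac{1}{8} \left(- \frac{1}{2}\right) 473 - \frac{72}{149} = - \frac{473}{16} - \frac{72}{149} = - \frac{71629}{2384}$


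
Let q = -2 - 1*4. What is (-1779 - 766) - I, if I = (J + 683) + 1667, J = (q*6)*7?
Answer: -4643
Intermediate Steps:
q = -6 (q = -2 - 4 = -6)
J = -252 (J = -6*6*7 = -36*7 = -252)
I = 2098 (I = (-252 + 683) + 1667 = 431 + 1667 = 2098)
(-1779 - 766) - I = (-1779 - 766) - 1*2098 = -2545 - 2098 = -4643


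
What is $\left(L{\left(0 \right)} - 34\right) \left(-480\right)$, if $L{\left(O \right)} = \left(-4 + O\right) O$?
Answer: $16320$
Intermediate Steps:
$L{\left(O \right)} = O \left(-4 + O\right)$
$\left(L{\left(0 \right)} - 34\right) \left(-480\right) = \left(0 \left(-4 + 0\right) - 34\right) \left(-480\right) = \left(0 \left(-4\right) - 34\right) \left(-480\right) = \left(0 - 34\right) \left(-480\right) = \left(-34\right) \left(-480\right) = 16320$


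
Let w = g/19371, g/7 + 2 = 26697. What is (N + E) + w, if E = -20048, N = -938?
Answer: -406332941/19371 ≈ -20976.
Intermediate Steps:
g = 186865 (g = -14 + 7*26697 = -14 + 186879 = 186865)
w = 186865/19371 ≈ 9.6466
(N + E) + w = (-938 - 20048) + 186865/19371 = -20986 + 186865/19371 = -406332941/19371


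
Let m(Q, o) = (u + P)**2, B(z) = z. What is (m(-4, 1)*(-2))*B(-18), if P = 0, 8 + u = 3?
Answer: 900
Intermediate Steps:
u = -5 (u = -8 + 3 = -5)
m(Q, o) = 25 (m(Q, o) = (-5 + 0)**2 = (-5)**2 = 25)
(m(-4, 1)*(-2))*B(-18) = (25*(-2))*(-18) = -50*(-18) = 900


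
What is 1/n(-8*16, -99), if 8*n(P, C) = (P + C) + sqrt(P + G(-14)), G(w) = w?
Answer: -1816/51671 - 8*I*sqrt(142)/51671 ≈ -0.035145 - 0.001845*I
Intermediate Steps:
n(P, C) = C/8 + P/8 + sqrt(-14 + P)/8 (n(P, C) = ((P + C) + sqrt(P - 14))/8 = ((C + P) + sqrt(-14 + P))/8 = (C + P + sqrt(-14 + P))/8 = C/8 + P/8 + sqrt(-14 + P)/8)
1/n(-8*16, -99) = 1/((1/8)*(-99) + (-8*16)/8 + sqrt(-14 - 8*16)/8) = 1/(-99/8 + (1/8)*(-128) + sqrt(-14 - 128)/8) = 1/(-99/8 - 16 + sqrt(-142)/8) = 1/(-99/8 - 16 + (I*sqrt(142))/8) = 1/(-99/8 - 16 + I*sqrt(142)/8) = 1/(-227/8 + I*sqrt(142)/8)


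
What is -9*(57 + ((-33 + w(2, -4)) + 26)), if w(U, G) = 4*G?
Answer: -306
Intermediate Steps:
-9*(57 + ((-33 + w(2, -4)) + 26)) = -9*(57 + ((-33 + 4*(-4)) + 26)) = -9*(57 + ((-33 - 16) + 26)) = -9*(57 + (-49 + 26)) = -9*(57 - 23) = -9*34 = -306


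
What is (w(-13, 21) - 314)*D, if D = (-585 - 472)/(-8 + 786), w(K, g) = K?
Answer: 345639/778 ≈ 444.27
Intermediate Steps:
D = -1057/778 ≈ -1.3586
(w(-13, 21) - 314)*D = (-13 - 314)*(-1057/778) = -327*(-1057/778) = 345639/778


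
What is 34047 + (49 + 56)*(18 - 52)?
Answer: 30477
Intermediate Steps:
34047 + (49 + 56)*(18 - 52) = 34047 + 105*(-34) = 34047 - 3570 = 30477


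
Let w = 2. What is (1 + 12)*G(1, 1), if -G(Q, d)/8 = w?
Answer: -208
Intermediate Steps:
G(Q, d) = -16 (G(Q, d) = -8*2 = -16)
(1 + 12)*G(1, 1) = (1 + 12)*(-16) = 13*(-16) = -208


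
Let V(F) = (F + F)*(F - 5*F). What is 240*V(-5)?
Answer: -48000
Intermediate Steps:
V(F) = -8*F² (V(F) = (2*F)*(-4*F) = -8*F²)
240*V(-5) = 240*(-8*(-5)²) = 240*(-8*25) = 240*(-200) = -48000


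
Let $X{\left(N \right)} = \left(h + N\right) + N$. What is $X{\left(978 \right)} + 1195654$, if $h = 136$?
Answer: $1197746$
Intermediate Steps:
$X{\left(N \right)} = 136 + 2 N$ ($X{\left(N \right)} = \left(136 + N\right) + N = 136 + 2 N$)
$X{\left(978 \right)} + 1195654 = \left(136 + 2 \cdot 978\right) + 1195654 = \left(136 + 1956\right) + 1195654 = 2092 + 1195654 = 1197746$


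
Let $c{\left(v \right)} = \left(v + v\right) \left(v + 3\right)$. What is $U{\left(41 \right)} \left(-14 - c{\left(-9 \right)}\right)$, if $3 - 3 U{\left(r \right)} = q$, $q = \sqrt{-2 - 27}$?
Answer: $-122 + \frac{122 i \sqrt{29}}{3} \approx -122.0 + 219.0 i$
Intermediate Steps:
$q = i \sqrt{29}$ ($q = \sqrt{-29} = i \sqrt{29} \approx 5.3852 i$)
$U{\left(r \right)} = 1 - \frac{i \sqrt{29}}{3}$
$c{\left(v \right)} = 2 v \left(3 + v\right)$
$U{\left(41 \right)} \left(-14 - c{\left(-9 \right)}\right) = \left(1 - \frac{i \sqrt{29}}{3}\right) \left(-14 - 2 \left(-9\right) \left(3 - 9\right)\right) = \left(1 - \frac{i \sqrt{29}}{3}\right) \left(-14 - 2 \left(-9\right) \left(-6\right)\right) = \left(1 - \frac{i \sqrt{29}}{3}\right) \left(-14 - 108\right) = \left(1 - \frac{i \sqrt{29}}{3}\right) \left(-122\right) = -122 + \frac{122 i \sqrt{29}}{3}$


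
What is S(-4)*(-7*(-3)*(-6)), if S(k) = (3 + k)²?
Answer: -126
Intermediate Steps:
S(-4)*(-7*(-3)*(-6)) = (3 - 4)²*(-7*(-3)*(-6)) = (-1)²*(21*(-6)) = 1*(-126) = -126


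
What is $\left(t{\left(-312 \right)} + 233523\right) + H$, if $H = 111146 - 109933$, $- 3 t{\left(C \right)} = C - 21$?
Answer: $234847$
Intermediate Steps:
$t{\left(C \right)} = 7 - \frac{C}{3}$ ($t{\left(C \right)} = - \frac{C - 21}{3} = - \frac{-21 + C}{3} = 7 - \frac{C}{3}$)
$H = 1213$
$\left(t{\left(-312 \right)} + 233523\right) + H = \left(\left(7 - -104\right) + 233523\right) + 1213 = \left(\left(7 + 104\right) + 233523\right) + 1213 = \left(111 + 233523\right) + 1213 = 233634 + 1213 = 234847$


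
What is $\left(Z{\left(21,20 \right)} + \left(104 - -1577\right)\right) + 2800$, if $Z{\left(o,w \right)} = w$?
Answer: $4501$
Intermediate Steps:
$\left(Z{\left(21,20 \right)} + \left(104 - -1577\right)\right) + 2800 = \left(20 + \left(104 - -1577\right)\right) + 2800 = \left(20 + \left(104 + 1577\right)\right) + 2800 = \left(20 + 1681\right) + 2800 = 1701 + 2800 = 4501$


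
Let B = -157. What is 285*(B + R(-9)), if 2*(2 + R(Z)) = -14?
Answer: -47310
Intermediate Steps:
R(Z) = -9 (R(Z) = -2 + (½)*(-14) = -2 - 7 = -9)
285*(B + R(-9)) = 285*(-157 - 9) = 285*(-166) = -47310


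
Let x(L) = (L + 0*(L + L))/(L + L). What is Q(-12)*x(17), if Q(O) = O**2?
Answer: 72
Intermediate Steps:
x(L) = 1/2 (x(L) = (L + 0*(2*L))/((2*L)) = (L + 0)*(1/(2*L)) = L*(1/(2*L)) = 1/2)
Q(-12)*x(17) = (-12)**2*(1/2) = 144*(1/2) = 72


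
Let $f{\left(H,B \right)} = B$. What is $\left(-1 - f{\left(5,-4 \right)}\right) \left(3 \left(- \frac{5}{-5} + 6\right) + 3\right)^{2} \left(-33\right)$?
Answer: $-57024$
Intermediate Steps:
$\left(-1 - f{\left(5,-4 \right)}\right) \left(3 \left(- \frac{5}{-5} + 6\right) + 3\right)^{2} \left(-33\right) = \left(-1 - -4\right) \left(3 \left(- \frac{5}{-5} + 6\right) + 3\right)^{2} \left(-33\right) = \left(-1 + 4\right) \left(3 \left(\left(-5\right) \left(- \frac{1}{5}\right) + 6\right) + 3\right)^{2} \left(-33\right) = 3 \left(3 \left(1 + 6\right) + 3\right)^{2} \left(-33\right) = 3 \left(3 \cdot 7 + 3\right)^{2} \left(-33\right) = 3 \left(21 + 3\right)^{2} \left(-33\right) = 3 \cdot 24^{2} \left(-33\right) = 3 \cdot 576 \left(-33\right) = 1728 \left(-33\right) = -57024$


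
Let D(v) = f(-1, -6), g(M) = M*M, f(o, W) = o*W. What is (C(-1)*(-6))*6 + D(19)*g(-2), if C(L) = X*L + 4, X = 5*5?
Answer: 780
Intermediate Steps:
f(o, W) = W*o
g(M) = M²
D(v) = 6 (D(v) = -6*(-1) = 6)
X = 25
C(L) = 4 + 25*L (C(L) = 25*L + 4 = 4 + 25*L)
(C(-1)*(-6))*6 + D(19)*g(-2) = ((4 + 25*(-1))*(-6))*6 + 6*(-2)² = ((4 - 25)*(-6))*6 + 6*4 = -21*(-6)*6 + 24 = 126*6 + 24 = 756 + 24 = 780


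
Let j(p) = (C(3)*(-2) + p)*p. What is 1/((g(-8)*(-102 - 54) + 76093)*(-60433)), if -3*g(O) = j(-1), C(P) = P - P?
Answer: -1/4601670785 ≈ -2.1731e-10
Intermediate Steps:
C(P) = 0
j(p) = p² (j(p) = (0*(-2) + p)*p = (0 + p)*p = p*p = p²)
g(O) = -⅓ (g(O) = -⅓*(-1)² = -⅓*1 = -⅓)
1/((g(-8)*(-102 - 54) + 76093)*(-60433)) = 1/((-(-102 - 54)/3 + 76093)*(-60433)) = -1/60433/(-⅓*(-156) + 76093) = -1/60433/(52 + 76093) = -1/60433/76145 = (1/76145)*(-1/60433) = -1/4601670785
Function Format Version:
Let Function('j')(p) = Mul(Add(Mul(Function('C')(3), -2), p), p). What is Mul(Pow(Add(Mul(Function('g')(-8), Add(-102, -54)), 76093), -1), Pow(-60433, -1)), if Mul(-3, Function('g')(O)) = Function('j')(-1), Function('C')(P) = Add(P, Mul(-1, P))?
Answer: Rational(-1, 4601670785) ≈ -2.1731e-10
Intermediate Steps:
Function('C')(P) = 0
Function('j')(p) = Pow(p, 2) (Function('j')(p) = Mul(Add(Mul(0, -2), p), p) = Mul(Add(0, p), p) = Mul(p, p) = Pow(p, 2))
Function('g')(O) = Rational(-1, 3) (Function('g')(O) = Mul(Rational(-1, 3), Pow(-1, 2)) = Mul(Rational(-1, 3), 1) = Rational(-1, 3))
Mul(Pow(Add(Mul(Function('g')(-8), Add(-102, -54)), 76093), -1), Pow(-60433, -1)) = Mul(Pow(Add(Mul(Rational(-1, 3), Add(-102, -54)), 76093), -1), Pow(-60433, -1)) = Mul(Pow(Add(Mul(Rational(-1, 3), -156), 76093), -1), Rational(-1, 60433)) = Mul(Pow(Add(52, 76093), -1), Rational(-1, 60433)) = Mul(Pow(76145, -1), Rational(-1, 60433)) = Mul(Rational(1, 76145), Rational(-1, 60433)) = Rational(-1, 4601670785)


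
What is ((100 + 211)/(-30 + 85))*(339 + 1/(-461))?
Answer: 48602458/25355 ≈ 1916.9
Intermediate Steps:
((100 + 211)/(-30 + 85))*(339 + 1/(-461)) = (311/55)*(339 - 1/461) = (311*(1/55))*(156278/461) = (311/55)*(156278/461) = 48602458/25355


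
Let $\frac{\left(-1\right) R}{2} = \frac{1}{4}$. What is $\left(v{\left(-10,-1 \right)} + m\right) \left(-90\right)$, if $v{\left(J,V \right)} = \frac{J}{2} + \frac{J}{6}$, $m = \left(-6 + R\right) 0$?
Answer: $600$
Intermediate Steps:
$R = - \frac{1}{2}$ ($R = - \frac{2}{4} = \left(-2\right) \frac{1}{4} = - \frac{1}{2} \approx -0.5$)
$m = 0$ ($m = \left(-6 - \frac{1}{2}\right) 0 = \left(- \frac{13}{2}\right) 0 = 0$)
$v{\left(J,V \right)} = \frac{2 J}{3}$ ($v{\left(J,V \right)} = J \frac{1}{2} + J \frac{1}{6} = \frac{J}{2} + \frac{J}{6} = \frac{2 J}{3}$)
$\left(v{\left(-10,-1 \right)} + m\right) \left(-90\right) = \left(\frac{2}{3} \left(-10\right) + 0\right) \left(-90\right) = \left(- \frac{20}{3} + 0\right) \left(-90\right) = \left(- \frac{20}{3}\right) \left(-90\right) = 600$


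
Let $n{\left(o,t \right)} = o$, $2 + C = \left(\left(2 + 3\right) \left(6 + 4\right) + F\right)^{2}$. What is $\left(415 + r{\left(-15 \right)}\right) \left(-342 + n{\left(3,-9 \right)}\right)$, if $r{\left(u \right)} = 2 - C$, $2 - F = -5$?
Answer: $959370$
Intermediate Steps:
$F = 7$ ($F = 2 - -5 = 2 + 5 = 7$)
$C = 3247$ ($C = -2 + \left(\left(2 + 3\right) \left(6 + 4\right) + 7\right)^{2} = -2 + \left(5 \cdot 10 + 7\right)^{2} = -2 + \left(50 + 7\right)^{2} = -2 + 57^{2} = -2 + 3249 = 3247$)
$r{\left(u \right)} = -3245$ ($r{\left(u \right)} = 2 - 3247 = -3245$)
$\left(415 + r{\left(-15 \right)}\right) \left(-342 + n{\left(3,-9 \right)}\right) = \left(415 - 3245\right) \left(-342 + 3\right) = \left(-2830\right) \left(-339\right) = 959370$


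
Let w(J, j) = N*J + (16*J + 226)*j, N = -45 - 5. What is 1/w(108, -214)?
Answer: -1/423556 ≈ -2.3610e-6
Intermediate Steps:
N = -50
w(J, j) = -50*J + j*(226 + 16*J) (w(J, j) = -50*J + (16*J + 226)*j = -50*J + (226 + 16*J)*j = -50*J + j*(226 + 16*J))
1/w(108, -214) = 1/(-50*108 + 226*(-214) + 16*108*(-214)) = 1/(-5400 - 48364 - 369792) = 1/(-423556) = -1/423556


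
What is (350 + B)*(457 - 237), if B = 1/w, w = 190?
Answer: 1463022/19 ≈ 77001.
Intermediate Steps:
B = 1/190 ≈ 0.0052632
(350 + B)*(457 - 237) = (350 + 1/190)*(457 - 237) = (66501/190)*220 = 1463022/19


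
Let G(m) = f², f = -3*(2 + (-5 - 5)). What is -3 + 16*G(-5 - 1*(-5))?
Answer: 9213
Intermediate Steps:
f = 24 (f = -3*(2 - 10) = -3*(-8) = 24)
G(m) = 576 (G(m) = 24² = 576)
-3 + 16*G(-5 - 1*(-5)) = -3 + 16*576 = -3 + 9216 = 9213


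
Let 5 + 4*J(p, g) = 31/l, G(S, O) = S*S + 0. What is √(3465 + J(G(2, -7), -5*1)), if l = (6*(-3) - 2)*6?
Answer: √49877070/120 ≈ 58.853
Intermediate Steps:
G(S, O) = S² (G(S, O) = S² + 0 = S²)
l = -120 (l = (-18 - 2)*6 = -20*6 = -120)
J(p, g) = -631/480 (J(p, g) = -5/4 + (31/(-120))/4 = -5/4 + (31*(-1/120))/4 = -5/4 + (¼)*(-31/120) = -5/4 - 31/480 = -631/480)
√(3465 + J(G(2, -7), -5*1)) = √(3465 - 631/480) = √(1662569/480) = √49877070/120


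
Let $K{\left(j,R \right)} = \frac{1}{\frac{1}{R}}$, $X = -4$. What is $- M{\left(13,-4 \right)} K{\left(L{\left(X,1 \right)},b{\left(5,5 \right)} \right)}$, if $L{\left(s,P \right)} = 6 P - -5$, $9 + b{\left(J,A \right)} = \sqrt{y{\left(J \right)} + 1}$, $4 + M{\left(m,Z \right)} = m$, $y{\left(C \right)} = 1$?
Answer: $81 - 9 \sqrt{2} \approx 68.272$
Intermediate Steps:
$M{\left(m,Z \right)} = -4 + m$
$b{\left(J,A \right)} = -9 + \sqrt{2}$ ($b{\left(J,A \right)} = -9 + \sqrt{1 + 1} = -9 + \sqrt{2}$)
$L{\left(s,P \right)} = 5 + 6 P$ ($L{\left(s,P \right)} = 6 P + 5 = 5 + 6 P$)
$K{\left(j,R \right)} = R$
$- M{\left(13,-4 \right)} K{\left(L{\left(X,1 \right)},b{\left(5,5 \right)} \right)} = - (-4 + 13) \left(-9 + \sqrt{2}\right) = \left(-1\right) 9 \left(-9 + \sqrt{2}\right) = - 9 \left(-9 + \sqrt{2}\right) = 81 - 9 \sqrt{2}$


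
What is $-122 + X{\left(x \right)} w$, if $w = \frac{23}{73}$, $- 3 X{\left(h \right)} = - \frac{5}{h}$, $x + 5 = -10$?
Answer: $- \frac{80177}{657} \approx -122.04$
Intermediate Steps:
$x = -15$ ($x = -5 - 10 = -15$)
$X{\left(h \right)} = \frac{5}{3 h}$ ($X{\left(h \right)} = - \frac{\left(-5\right) \frac{1}{h}}{3} = \frac{5}{3 h}$)
$w = \frac{23}{73}$ ($w = 23 \cdot \frac{1}{73} = \frac{23}{73} \approx 0.31507$)
$-122 + X{\left(x \right)} w = -122 + \frac{5}{3 \left(-15\right)} \frac{23}{73} = -122 + \frac{5}{3} \left(- \frac{1}{15}\right) \frac{23}{73} = -122 - \frac{23}{657} = - \frac{80177}{657}$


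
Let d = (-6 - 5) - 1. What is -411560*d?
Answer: 4938720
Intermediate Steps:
d = -12 (d = -11 - 1 = -12)
-411560*d = -411560*(-12) = 4938720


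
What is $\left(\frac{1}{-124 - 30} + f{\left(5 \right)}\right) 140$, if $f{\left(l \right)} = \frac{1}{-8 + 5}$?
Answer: $- \frac{1570}{33} \approx -47.576$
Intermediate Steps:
$f{\left(l \right)} = - \frac{1}{3}$ ($f{\left(l \right)} = \frac{1}{-3} = - \frac{1}{3}$)
$\left(\frac{1}{-124 - 30} + f{\left(5 \right)}\right) 140 = \left(\frac{1}{-124 - 30} - \frac{1}{3}\right) 140 = \left(\frac{1}{-154} - \frac{1}{3}\right) 140 = \left(- \frac{1}{154} - \frac{1}{3}\right) 140 = \left(- \frac{157}{462}\right) 140 = - \frac{1570}{33}$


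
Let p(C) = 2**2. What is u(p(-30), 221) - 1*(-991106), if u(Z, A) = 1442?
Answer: 992548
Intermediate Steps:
p(C) = 4
u(p(-30), 221) - 1*(-991106) = 1442 - 1*(-991106) = 1442 + 991106 = 992548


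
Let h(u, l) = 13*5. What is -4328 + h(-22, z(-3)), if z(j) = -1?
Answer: -4263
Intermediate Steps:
h(u, l) = 65
-4328 + h(-22, z(-3)) = -4328 + 65 = -4263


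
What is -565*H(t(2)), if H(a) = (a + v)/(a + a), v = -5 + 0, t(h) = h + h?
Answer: 565/8 ≈ 70.625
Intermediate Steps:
t(h) = 2*h
v = -5
H(a) = (-5 + a)/(2*a) (H(a) = (a - 5)/(a + a) = (-5 + a)/((2*a)) = (-5 + a)*(1/(2*a)) = (-5 + a)/(2*a))
-565*H(t(2)) = -565*(-5 + 2*2)/(2*(2*2)) = -565*(-5 + 4)/(2*4) = -565*(-1)/(2*4) = -565*(-⅛) = 565/8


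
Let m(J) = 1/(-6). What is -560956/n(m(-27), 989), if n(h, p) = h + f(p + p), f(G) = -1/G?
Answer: 416089113/124 ≈ 3.3556e+6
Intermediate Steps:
m(J) = -1/6
n(h, p) = h - 1/(2*p) (n(h, p) = h - 1/(p + p) = h - 1/(2*p))
-560956/n(m(-27), 989) = -560956/(-1/6 - 1/2/989) = -560956/(-1/6 - 1/2*1/989) = -560956/(-1/6 - 1/1978) = -560956/(-496/2967) = -560956*(-2967/496) = 416089113/124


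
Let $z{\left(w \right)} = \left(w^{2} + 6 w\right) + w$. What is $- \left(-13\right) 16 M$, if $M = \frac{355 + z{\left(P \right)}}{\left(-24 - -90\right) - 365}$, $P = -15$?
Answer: $- \frac{7600}{23} \approx -330.43$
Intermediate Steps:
$z{\left(w \right)} = w^{2} + 7 w$
$M = - \frac{475}{299}$ ($M = \frac{355 - 15 \left(7 - 15\right)}{\left(-24 - -90\right) - 365} = \frac{355 - -120}{\left(-24 + 90\right) - 365} = \frac{355 + 120}{66 - 365} = \frac{475}{-299} = 475 \left(- \frac{1}{299}\right) = - \frac{475}{299} \approx -1.5886$)
$- \left(-13\right) 16 M = - \left(-13\right) 16 \left(- \frac{475}{299}\right) = \left(-1\right) \left(-208\right) \left(- \frac{475}{299}\right) = 208 \left(- \frac{475}{299}\right) = - \frac{7600}{23}$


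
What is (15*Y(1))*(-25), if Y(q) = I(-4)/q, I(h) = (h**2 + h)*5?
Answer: -22500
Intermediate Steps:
I(h) = 5*h + 5*h**2 (I(h) = (h + h**2)*5 = 5*h + 5*h**2)
Y(q) = 60/q (Y(q) = (5*(-4)*(1 - 4))/q = (5*(-4)*(-3))/q = 60/q)
(15*Y(1))*(-25) = (15*(60/1))*(-25) = (15*(60*1))*(-25) = (15*60)*(-25) = 900*(-25) = -22500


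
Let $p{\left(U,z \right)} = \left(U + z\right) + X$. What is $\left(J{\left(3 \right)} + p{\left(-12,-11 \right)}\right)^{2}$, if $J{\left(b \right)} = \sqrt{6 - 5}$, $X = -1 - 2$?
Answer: $625$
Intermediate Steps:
$X = -3$
$p{\left(U,z \right)} = -3 + U + z$ ($p{\left(U,z \right)} = \left(U + z\right) - 3 = -3 + U + z$)
$J{\left(b \right)} = 1$ ($J{\left(b \right)} = \sqrt{1} = 1$)
$\left(J{\left(3 \right)} + p{\left(-12,-11 \right)}\right)^{2} = \left(1 - 26\right)^{2} = \left(-25\right)^{2} = 625$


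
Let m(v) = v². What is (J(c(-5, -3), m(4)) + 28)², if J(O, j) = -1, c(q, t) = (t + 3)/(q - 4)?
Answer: 729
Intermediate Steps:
c(q, t) = (3 + t)/(-4 + q)
(J(c(-5, -3), m(4)) + 28)² = (-1 + 28)² = 27² = 729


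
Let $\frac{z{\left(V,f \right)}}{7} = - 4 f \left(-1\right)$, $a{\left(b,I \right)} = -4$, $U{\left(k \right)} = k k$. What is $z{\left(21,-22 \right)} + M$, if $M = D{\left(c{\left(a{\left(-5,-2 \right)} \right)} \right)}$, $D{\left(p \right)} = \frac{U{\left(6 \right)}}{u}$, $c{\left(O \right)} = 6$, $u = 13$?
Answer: $- \frac{7972}{13} \approx -613.23$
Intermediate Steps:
$U{\left(k \right)} = k^{2}$
$D{\left(p \right)} = \frac{36}{13}$ ($D{\left(p \right)} = \frac{6^{2}}{13} = 36 \cdot \frac{1}{13} = \frac{36}{13}$)
$M = \frac{36}{13} \approx 2.7692$
$z{\left(V,f \right)} = 28 f$ ($z{\left(V,f \right)} = 7 \left(- 4 f \left(-1\right)\right) = 7 \left(- 4 \left(- f\right)\right) = 7 \cdot 4 f = 28 f$)
$z{\left(21,-22 \right)} + M = 28 \left(-22\right) + \frac{36}{13} = -616 + \frac{36}{13} = - \frac{7972}{13}$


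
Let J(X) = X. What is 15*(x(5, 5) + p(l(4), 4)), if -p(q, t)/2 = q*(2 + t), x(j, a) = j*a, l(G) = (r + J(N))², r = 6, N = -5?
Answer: 195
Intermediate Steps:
l(G) = 1 (l(G) = (6 - 5)² = 1² = 1)
x(j, a) = a*j
p(q, t) = -2*q*(2 + t)
15*(x(5, 5) + p(l(4), 4)) = 15*(5*5 - 2*1*(2 + 4)) = 15*(25 - 2*1*6) = 15*(25 - 12) = 15*13 = 195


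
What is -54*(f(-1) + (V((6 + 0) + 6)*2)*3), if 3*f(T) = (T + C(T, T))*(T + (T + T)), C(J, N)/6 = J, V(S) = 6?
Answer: -2322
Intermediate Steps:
C(J, N) = 6*J
f(T) = 7*T**2 (f(T) = ((T + 6*T)*(T + (T + T)))/3 = ((7*T)*(T + 2*T))/3 = ((7*T)*(3*T))/3 = (21*T**2)/3 = 7*T**2)
-54*(f(-1) + (V((6 + 0) + 6)*2)*3) = -54*(7*(-1)**2 + (6*2)*3) = -54*(7*1 + 12*3) = -54*(7 + 36) = -54*43 = -2322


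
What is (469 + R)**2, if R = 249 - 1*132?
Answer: 343396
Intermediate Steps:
R = 117 (R = 249 - 132 = 117)
(469 + R)**2 = (469 + 117)**2 = 586**2 = 343396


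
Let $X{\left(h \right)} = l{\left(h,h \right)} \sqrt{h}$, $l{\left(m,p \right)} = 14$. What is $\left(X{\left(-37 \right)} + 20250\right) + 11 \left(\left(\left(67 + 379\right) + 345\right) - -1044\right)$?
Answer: $40435 + 14 i \sqrt{37} \approx 40435.0 + 85.159 i$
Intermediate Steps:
$X{\left(h \right)} = 14 \sqrt{h}$
$\left(X{\left(-37 \right)} + 20250\right) + 11 \left(\left(\left(67 + 379\right) + 345\right) - -1044\right) = \left(14 \sqrt{-37} + 20250\right) + 11 \left(\left(\left(67 + 379\right) + 345\right) - -1044\right) = \left(14 i \sqrt{37} + 20250\right) + 11 \left(\left(446 + 345\right) + 1044\right) = \left(14 i \sqrt{37} + 20250\right) + 11 \left(791 + 1044\right) = \left(20250 + 14 i \sqrt{37}\right) + 11 \cdot 1835 = \left(20250 + 14 i \sqrt{37}\right) + 20185 = 40435 + 14 i \sqrt{37}$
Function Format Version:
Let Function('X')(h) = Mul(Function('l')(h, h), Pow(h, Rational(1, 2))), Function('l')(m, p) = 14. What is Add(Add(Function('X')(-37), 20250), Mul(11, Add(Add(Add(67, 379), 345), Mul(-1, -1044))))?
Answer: Add(40435, Mul(14, I, Pow(37, Rational(1, 2)))) ≈ Add(40435., Mul(85.159, I))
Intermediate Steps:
Function('X')(h) = Mul(14, Pow(h, Rational(1, 2)))
Add(Add(Function('X')(-37), 20250), Mul(11, Add(Add(Add(67, 379), 345), Mul(-1, -1044)))) = Add(Add(Mul(14, Pow(-37, Rational(1, 2))), 20250), Mul(11, Add(Add(Add(67, 379), 345), Mul(-1, -1044)))) = Add(Add(Mul(14, Mul(I, Pow(37, Rational(1, 2)))), 20250), Mul(11, Add(Add(446, 345), 1044))) = Add(Add(Mul(14, I, Pow(37, Rational(1, 2))), 20250), Mul(11, Add(791, 1044))) = Add(Add(20250, Mul(14, I, Pow(37, Rational(1, 2)))), Mul(11, 1835)) = Add(Add(20250, Mul(14, I, Pow(37, Rational(1, 2)))), 20185) = Add(40435, Mul(14, I, Pow(37, Rational(1, 2))))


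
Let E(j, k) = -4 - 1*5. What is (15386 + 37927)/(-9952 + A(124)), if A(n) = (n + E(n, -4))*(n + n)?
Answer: 53313/18568 ≈ 2.8712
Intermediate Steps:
E(j, k) = -9 (E(j, k) = -4 - 5 = -9)
A(n) = 2*n*(-9 + n) (A(n) = (n - 9)*(n + n) = (-9 + n)*(2*n) = 2*n*(-9 + n))
(15386 + 37927)/(-9952 + A(124)) = (15386 + 37927)/(-9952 + 2*124*(-9 + 124)) = 53313/(-9952 + 2*124*115) = 53313/(-9952 + 28520) = 53313/18568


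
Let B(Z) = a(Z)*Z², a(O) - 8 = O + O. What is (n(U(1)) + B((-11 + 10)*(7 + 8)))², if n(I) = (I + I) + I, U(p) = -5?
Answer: 24651225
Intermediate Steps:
a(O) = 8 + 2*O (a(O) = 8 + (O + O) = 8 + 2*O)
B(Z) = Z²*(8 + 2*Z) (B(Z) = (8 + 2*Z)*Z² = Z²*(8 + 2*Z))
n(I) = 3*I (n(I) = 2*I + I = 3*I)
(n(U(1)) + B((-11 + 10)*(7 + 8)))² = (3*(-5) + 2*((-11 + 10)*(7 + 8))²*(4 + (-11 + 10)*(7 + 8)))² = (-15 + 2*(-1*15)²*(4 - 1*15))² = (-15 + 2*(-15)²*(4 - 15))² = (-15 + 2*225*(-11))² = (-15 - 4950)² = (-4965)² = 24651225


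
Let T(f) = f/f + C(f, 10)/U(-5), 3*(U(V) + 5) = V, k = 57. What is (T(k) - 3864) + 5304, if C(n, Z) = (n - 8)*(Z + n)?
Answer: 18971/20 ≈ 948.55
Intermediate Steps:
U(V) = -5 + V/3
C(n, Z) = (-8 + n)*(Z + n)
T(f) = 13 - 3*f/10 - 3*f**2/20 (T(f) = f/f + (f**2 - 8*10 - 8*f + 10*f)/(-5 + (1/3)*(-5)) = 1 + (f**2 - 80 - 8*f + 10*f)/(-5 - 5/3) = 1 + (-80 + f**2 + 2*f)/(-20/3) = 1 + (-80 + f**2 + 2*f)*(-3/20) = 1 + (12 - 3*f/10 - 3*f**2/20) = 13 - 3*f/10 - 3*f**2/20)
(T(k) - 3864) + 5304 = ((13 - 3/10*57 - 3/20*57**2) - 3864) + 5304 = ((13 - 171/10 - 3/20*3249) - 3864) + 5304 = ((13 - 171/10 - 9747/20) - 3864) + 5304 = (-9829/20 - 3864) + 5304 = -87109/20 + 5304 = 18971/20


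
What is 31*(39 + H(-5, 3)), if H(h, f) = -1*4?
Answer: 1085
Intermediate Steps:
H(h, f) = -4
31*(39 + H(-5, 3)) = 31*(39 - 4) = 31*35 = 1085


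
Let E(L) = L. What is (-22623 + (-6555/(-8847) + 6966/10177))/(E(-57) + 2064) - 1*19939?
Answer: -1201685238487229/60234029811 ≈ -19950.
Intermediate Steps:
(-22623 + (-6555/(-8847) + 6966/10177))/(E(-57) + 2064) - 1*19939 = (-22623 + (-6555/(-8847) + 6966/10177))/(-57 + 2064) - 1*19939 = (-22623 + (-6555*(-1/8847) + 6966*(1/10177)))/2007 - 19939 = (-22623 + (2185/2949 + 6966/10177))*(1/2007) - 19939 = (-22623 + 42779479/30011973)*(1/2007) - 19939 = -678918085700/30011973*1/2007 - 19939 = -678918085700/60234029811 - 19939 = -1201685238487229/60234029811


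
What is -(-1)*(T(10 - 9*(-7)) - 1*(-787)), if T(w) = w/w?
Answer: 788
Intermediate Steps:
T(w) = 1
-(-1)*(T(10 - 9*(-7)) - 1*(-787)) = -(-1)*(1 - 1*(-787)) = -(-1)*(1 + 787) = -(-1)*788 = -1*(-788) = 788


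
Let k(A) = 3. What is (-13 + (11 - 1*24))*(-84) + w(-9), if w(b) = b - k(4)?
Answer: 2172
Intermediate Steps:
w(b) = -3 + b (w(b) = b - 1*3 = b - 3 = -3 + b)
(-13 + (11 - 1*24))*(-84) + w(-9) = (-13 + (11 - 1*24))*(-84) + (-3 - 9) = (-13 + (11 - 24))*(-84) - 12 = (-13 - 13)*(-84) - 12 = -26*(-84) - 12 = 2184 - 12 = 2172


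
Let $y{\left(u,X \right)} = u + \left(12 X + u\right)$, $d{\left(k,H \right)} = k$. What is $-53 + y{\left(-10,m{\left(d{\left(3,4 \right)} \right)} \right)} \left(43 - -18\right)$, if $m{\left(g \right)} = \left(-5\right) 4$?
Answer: $-15913$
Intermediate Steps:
$m{\left(g \right)} = -20$
$y{\left(u,X \right)} = 2 u + 12 X$ ($y{\left(u,X \right)} = u + \left(u + 12 X\right) = 2 u + 12 X$)
$-53 + y{\left(-10,m{\left(d{\left(3,4 \right)} \right)} \right)} \left(43 - -18\right) = -53 + \left(2 \left(-10\right) + 12 \left(-20\right)\right) \left(43 - -18\right) = -53 + \left(-20 - 240\right) \left(43 + 18\right) = -53 - 15860 = -15913$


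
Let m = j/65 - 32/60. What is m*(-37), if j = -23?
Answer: 6401/195 ≈ 32.826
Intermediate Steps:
m = -173/195 (m = -23/65 - 32/60 = -23*1/65 - 32*1/60 = -23/65 - 8/15 = -173/195 ≈ -0.88718)
m*(-37) = -173/195*(-37) = 6401/195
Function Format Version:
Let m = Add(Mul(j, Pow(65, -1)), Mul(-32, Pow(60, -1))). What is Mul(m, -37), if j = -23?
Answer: Rational(6401, 195) ≈ 32.826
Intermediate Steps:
m = Rational(-173, 195) (m = Add(Mul(-23, Pow(65, -1)), Mul(-32, Pow(60, -1))) = Add(Mul(-23, Rational(1, 65)), Mul(-32, Rational(1, 60))) = Add(Rational(-23, 65), Rational(-8, 15)) = Rational(-173, 195) ≈ -0.88718)
Mul(m, -37) = Mul(Rational(-173, 195), -37) = Rational(6401, 195)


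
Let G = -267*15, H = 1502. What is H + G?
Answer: -2503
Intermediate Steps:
G = -4005
H + G = 1502 - 4005 = -2503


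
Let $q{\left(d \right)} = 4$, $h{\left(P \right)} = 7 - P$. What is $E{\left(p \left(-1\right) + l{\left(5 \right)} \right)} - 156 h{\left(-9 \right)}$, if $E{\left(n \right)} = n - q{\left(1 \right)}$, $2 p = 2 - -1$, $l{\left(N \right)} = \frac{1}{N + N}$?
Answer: $- \frac{12507}{5} \approx -2501.4$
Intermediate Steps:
$l{\left(N \right)} = \frac{1}{2 N}$
$p = \frac{3}{2}$ ($p = \frac{2 - -1}{2} = \frac{2 + 1}{2} = \frac{1}{2} \cdot 3 = \frac{3}{2} \approx 1.5$)
$E{\left(n \right)} = -4 + n$ ($E{\left(n \right)} = n - 4 = -4 + n$)
$E{\left(p \left(-1\right) + l{\left(5 \right)} \right)} - 156 h{\left(-9 \right)} = \left(-4 + \left(\frac{3}{2} \left(-1\right) + \frac{1}{2 \cdot 5}\right)\right) - 156 \left(7 - -9\right) = \left(-4 + \left(- \frac{3}{2} + \frac{1}{2} \cdot \frac{1}{5}\right)\right) - 156 \left(7 + 9\right) = \left(-4 + \left(- \frac{3}{2} + \frac{1}{10}\right)\right) - 2496 = \left(-4 - \frac{7}{5}\right) - 2496 = - \frac{27}{5} - 2496 = - \frac{12507}{5}$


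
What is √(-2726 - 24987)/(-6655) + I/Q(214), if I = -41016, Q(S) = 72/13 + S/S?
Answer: -533208/85 - I*√27713/6655 ≈ -6273.0 - 0.025015*I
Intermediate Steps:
Q(S) = 85/13 (Q(S) = 72*(1/13) + 1 = 72/13 + 1 = 85/13)
√(-2726 - 24987)/(-6655) + I/Q(214) = √(-2726 - 24987)/(-6655) - 41016/85/13 = √(-27713)*(-1/6655) - 41016*13/85 = (I*√27713)*(-1/6655) - 533208/85 = -I*√27713/6655 - 533208/85 = -533208/85 - I*√27713/6655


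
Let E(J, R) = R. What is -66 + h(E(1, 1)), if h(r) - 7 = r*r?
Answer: -58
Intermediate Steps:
h(r) = 7 + r² (h(r) = 7 + r*r = 7 + r²)
-66 + h(E(1, 1)) = -66 + (7 + 1²) = -66 + (7 + 1) = -66 + 8 = -58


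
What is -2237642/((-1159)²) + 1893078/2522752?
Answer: -1551040060933/1694382414656 ≈ -0.91540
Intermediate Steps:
-2237642/((-1159)²) + 1893078/2522752 = -2237642/1343281 + 1893078*(1/2522752) = -2237642*1/1343281 + 946539/1261376 = -2237642/1343281 + 946539/1261376 = -1551040060933/1694382414656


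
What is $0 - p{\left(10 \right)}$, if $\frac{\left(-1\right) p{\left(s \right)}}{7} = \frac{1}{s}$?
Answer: $\frac{7}{10} \approx 0.7$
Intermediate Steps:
$p{\left(s \right)} = - \frac{7}{s}$
$0 - p{\left(10 \right)} = 0 - - \frac{7}{10} = 0 + \frac{7}{10} = \frac{7}{10}$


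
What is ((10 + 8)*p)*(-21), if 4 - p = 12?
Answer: 3024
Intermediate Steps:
p = -8 (p = 4 - 1*12 = 4 - 12 = -8)
((10 + 8)*p)*(-21) = ((10 + 8)*(-8))*(-21) = (18*(-8))*(-21) = -144*(-21) = 3024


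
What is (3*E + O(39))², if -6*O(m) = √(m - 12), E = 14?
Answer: (84 - √3)²/4 ≈ 1692.0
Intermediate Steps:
O(m) = -√(-12 + m)/6 (O(m) = -√(m - 12)/6 = -√(-12 + m)/6)
(3*E + O(39))² = (3*14 - √(-12 + 39)/6)² = (42 - √3/2)²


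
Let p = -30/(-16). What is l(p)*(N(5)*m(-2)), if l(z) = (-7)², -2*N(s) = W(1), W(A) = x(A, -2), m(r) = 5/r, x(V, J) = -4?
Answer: -245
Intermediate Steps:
W(A) = -4
p = 15/8 (p = -30*(-1/16) = 15/8 ≈ 1.8750)
N(s) = 2 (N(s) = -½*(-4) = 2)
l(z) = 49
l(p)*(N(5)*m(-2)) = 49*(2*(5/(-2))) = 49*(2*(5*(-½))) = 49*(2*(-5/2)) = 49*(-5) = -245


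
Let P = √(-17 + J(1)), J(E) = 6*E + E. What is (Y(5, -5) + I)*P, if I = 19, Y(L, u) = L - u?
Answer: 29*I*√10 ≈ 91.706*I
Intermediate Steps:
J(E) = 7*E
P = I*√10 (P = √(-17 + 7*1) = √(-17 + 7) = √(-10) = I*√10 ≈ 3.1623*I)
(Y(5, -5) + I)*P = ((5 - 1*(-5)) + 19)*(I*√10) = ((5 + 5) + 19)*(I*√10) = (10 + 19)*(I*√10) = 29*(I*√10) = 29*I*√10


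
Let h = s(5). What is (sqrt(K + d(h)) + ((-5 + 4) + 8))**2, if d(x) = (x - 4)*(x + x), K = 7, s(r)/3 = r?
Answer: (7 + sqrt(337))**2 ≈ 643.01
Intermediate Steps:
s(r) = 3*r
h = 15 (h = 3*5 = 15)
d(x) = 2*x*(-4 + x) (d(x) = (-4 + x)*(2*x) = 2*x*(-4 + x))
(sqrt(K + d(h)) + ((-5 + 4) + 8))**2 = (sqrt(7 + 2*15*(-4 + 15)) + ((-5 + 4) + 8))**2 = (sqrt(7 + 2*15*11) + (-1 + 8))**2 = (sqrt(7 + 330) + 7)**2 = (sqrt(337) + 7)**2 = (7 + sqrt(337))**2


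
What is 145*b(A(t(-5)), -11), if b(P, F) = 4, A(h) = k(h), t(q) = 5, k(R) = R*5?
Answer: 580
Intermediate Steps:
k(R) = 5*R
A(h) = 5*h
145*b(A(t(-5)), -11) = 145*4 = 580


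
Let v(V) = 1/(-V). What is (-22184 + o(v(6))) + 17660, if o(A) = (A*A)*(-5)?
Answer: -162869/36 ≈ -4524.1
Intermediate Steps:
v(V) = -1/V
o(A) = -5*A**2 (o(A) = A**2*(-5) = -5*A**2)
(-22184 + o(v(6))) + 17660 = (-22184 - 5*(-1/6)**2) + 17660 = (-22184 - 5*1/36) + 17660 = (-22184 - 5/36) + 17660 = -798629/36 + 17660 = -162869/36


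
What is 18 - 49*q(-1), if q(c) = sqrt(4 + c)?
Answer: 18 - 49*sqrt(3) ≈ -66.870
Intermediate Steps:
18 - 49*q(-1) = 18 - 49*sqrt(4 - 1) = 18 - 49*sqrt(3)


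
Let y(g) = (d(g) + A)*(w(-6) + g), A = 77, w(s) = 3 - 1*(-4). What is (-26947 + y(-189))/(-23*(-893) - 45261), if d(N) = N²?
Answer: 6542183/24722 ≈ 264.63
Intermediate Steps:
w(s) = 7 (w(s) = 3 + 4 = 7)
y(g) = (7 + g)*(77 + g²) (y(g) = (g² + 77)*(7 + g) = (77 + g²)*(7 + g) = (7 + g)*(77 + g²))
(-26947 + y(-189))/(-23*(-893) - 45261) = (-26947 + (539 + (-189)³ + 7*(-189)² + 77*(-189)))/(-23*(-893) - 45261) = (-26947 + (539 - 6751269 + 7*35721 - 14553))/(20539 - 45261) = (-26947 + (539 - 6751269 + 250047 - 14553))/(-24722) = (-26947 - 6515236)*(-1/24722) = -6542183*(-1/24722) = 6542183/24722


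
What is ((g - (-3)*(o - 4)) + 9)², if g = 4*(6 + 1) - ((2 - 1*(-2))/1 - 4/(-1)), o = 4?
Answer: 841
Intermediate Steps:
g = 20 (g = 4*7 - ((2 + 2)*1 - 4*(-1)) = 28 - (4*1 + 4) = 28 - (4 + 4) = 28 - 1*8 = 28 - 8 = 20)
((g - (-3)*(o - 4)) + 9)² = ((20 - (-3)*(4 - 4)) + 9)² = ((20 - (-3)*0) + 9)² = ((20 - 1*0) + 9)² = ((20 + 0) + 9)² = (20 + 9)² = 29² = 841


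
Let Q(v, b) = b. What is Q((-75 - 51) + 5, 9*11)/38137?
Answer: 9/3467 ≈ 0.0025959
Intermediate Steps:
Q((-75 - 51) + 5, 9*11)/38137 = (9*11)/38137 = 99*(1/38137) = 9/3467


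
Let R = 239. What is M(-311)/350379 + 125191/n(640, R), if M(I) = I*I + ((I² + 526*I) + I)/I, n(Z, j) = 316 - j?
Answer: 3988341958/2452653 ≈ 1626.1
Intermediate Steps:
M(I) = I² + (I² + 527*I)/I
M(-311)/350379 + 125191/n(640, R) = (527 - 311 + (-311)²)/350379 + 125191/(316 - 1*239) = (527 - 311 + 96721)*(1/350379) + 125191/(316 - 239) = 96937*(1/350379) + 125191/77 = 96937/350379 + 125191*(1/77) = 96937/350379 + 11381/7 = 3988341958/2452653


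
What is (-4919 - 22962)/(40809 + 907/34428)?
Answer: -959887068/1404973159 ≈ -0.68321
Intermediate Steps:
(-4919 - 22962)/(40809 + 907/34428) = -27881/(40809 + 907*(1/34428)) = -27881/(40809 + 907/34428) = -27881/1404973159/34428 = -27881*34428/1404973159 = -959887068/1404973159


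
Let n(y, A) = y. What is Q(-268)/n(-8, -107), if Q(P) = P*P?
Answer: -8978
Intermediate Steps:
Q(P) = P²
Q(-268)/n(-8, -107) = (-268)²/(-8) = 71824*(-⅛) = -8978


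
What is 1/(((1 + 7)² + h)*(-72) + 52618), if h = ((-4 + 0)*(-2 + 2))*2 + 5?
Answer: 1/47650 ≈ 2.0986e-5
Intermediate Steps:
h = 5 (h = -4*0*2 + 5 = 0*2 + 5 = 0 + 5 = 5)
1/(((1 + 7)² + h)*(-72) + 52618) = 1/(((1 + 7)² + 5)*(-72) + 52618) = 1/((8² + 5)*(-72) + 52618) = 1/((64 + 5)*(-72) + 52618) = 1/(69*(-72) + 52618) = 1/(-4968 + 52618) = 1/47650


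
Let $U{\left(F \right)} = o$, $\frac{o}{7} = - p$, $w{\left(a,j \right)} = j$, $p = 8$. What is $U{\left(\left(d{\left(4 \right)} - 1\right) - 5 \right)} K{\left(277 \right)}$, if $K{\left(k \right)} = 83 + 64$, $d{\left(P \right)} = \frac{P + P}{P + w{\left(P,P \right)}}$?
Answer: $-8232$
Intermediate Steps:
$d{\left(P \right)} = 1$ ($d{\left(P \right)} = \frac{P + P}{P + P} = \frac{2 P}{2 P} = 2 P \frac{1}{2 P} = 1$)
$K{\left(k \right)} = 147$
$o = -56$ ($o = 7 \left(\left(-1\right) 8\right) = 7 \left(-8\right) = -56$)
$U{\left(F \right)} = -56$
$U{\left(\left(d{\left(4 \right)} - 1\right) - 5 \right)} K{\left(277 \right)} = \left(-56\right) 147 = -8232$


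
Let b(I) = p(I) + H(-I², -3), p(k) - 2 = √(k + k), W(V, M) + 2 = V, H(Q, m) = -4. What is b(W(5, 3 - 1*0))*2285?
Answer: -4570 + 2285*√6 ≈ 1027.1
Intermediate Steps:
W(V, M) = -2 + V
p(k) = 2 + √2*√k (p(k) = 2 + √(k + k) = 2 + √(2*k) = 2 + √2*√k)
b(I) = -2 + √2*√I (b(I) = (2 + √2*√I) - 4 = -2 + √2*√I)
b(W(5, 3 - 1*0))*2285 = (-2 + √2*√(-2 + 5))*2285 = (-2 + √2*√3)*2285 = (-2 + √6)*2285 = -4570 + 2285*√6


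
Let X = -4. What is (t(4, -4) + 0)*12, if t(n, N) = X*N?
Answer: 192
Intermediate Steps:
t(n, N) = -4*N
(t(4, -4) + 0)*12 = (-4*(-4) + 0)*12 = (16 + 0)*12 = 16*12 = 192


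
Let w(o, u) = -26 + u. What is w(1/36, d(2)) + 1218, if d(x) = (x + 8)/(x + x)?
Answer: 2389/2 ≈ 1194.5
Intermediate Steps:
d(x) = (8 + x)/(2*x) (d(x) = (8 + x)/((2*x)) = (8 + x)*(1/(2*x)) = (8 + x)/(2*x))
w(1/36, d(2)) + 1218 = (-26 + (½)*(8 + 2)/2) + 1218 = (-26 + (½)*(½)*10) + 1218 = (-26 + 5/2) + 1218 = -47/2 + 1218 = 2389/2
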